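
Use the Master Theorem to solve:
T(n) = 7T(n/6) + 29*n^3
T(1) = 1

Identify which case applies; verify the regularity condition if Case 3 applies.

a=7, b=6, f(n)=29*n^3.
log_6(7) = 1.086 < 3.
f(n) = Omega(n^(1.086+epsilon)) for some epsilon > 0, so Case 3 is the candidate.
Regularity: a*f(n/b) = 7*29*(n/6)^3 = (7/216)*29*n^3 <= c*f(n) with c = 7/216 < 1. Satisfied.
Case 3: T(n) = Theta(n^3).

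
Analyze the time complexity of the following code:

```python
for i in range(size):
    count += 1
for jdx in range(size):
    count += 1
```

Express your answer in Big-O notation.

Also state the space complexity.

Time complexity: O(n).
Space complexity: O(1).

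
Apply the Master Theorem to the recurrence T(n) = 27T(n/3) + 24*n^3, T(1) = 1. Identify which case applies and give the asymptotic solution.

a=27, b=3, f(n)=24*n^3.
log_3(27) = 3, so n^(log_b(a)) = n^3.
f(n) = Theta(n^3), so Case 2 applies.
T(n) = Theta(n^3 log n).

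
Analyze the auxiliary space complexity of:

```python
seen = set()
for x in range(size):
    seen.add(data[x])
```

Space complexity: O(n).
Auxiliary storage grows linearly with the input size n in the worst case.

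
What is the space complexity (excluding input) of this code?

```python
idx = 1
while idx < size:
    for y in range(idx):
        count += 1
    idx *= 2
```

Space complexity: O(1).
Only a constant amount of auxiliary storage is used; nothing grows with n.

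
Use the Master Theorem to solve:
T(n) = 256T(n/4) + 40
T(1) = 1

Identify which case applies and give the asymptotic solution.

a=256, b=4, f(n)=40.
log_4(256) = 4 > 0.
Since f(n) = O(n^0) is polynomially smaller than n^4, Case 1 applies.
T(n) = Theta(n^4).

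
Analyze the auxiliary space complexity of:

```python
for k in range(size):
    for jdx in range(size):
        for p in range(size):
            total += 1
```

Space complexity: O(1).
Only a constant amount of auxiliary storage is used; nothing grows with n.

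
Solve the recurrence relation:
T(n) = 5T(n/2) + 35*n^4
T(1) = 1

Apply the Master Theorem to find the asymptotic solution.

a=5, b=2, f(n)=35*n^4. log_2(5) = 2.322 < 4. Case 3: T(n) = O(n^4).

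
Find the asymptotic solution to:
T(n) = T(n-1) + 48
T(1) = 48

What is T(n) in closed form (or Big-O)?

Unrolling: T(n) = T(n-1) + 48 = T(n-2) + 2*48 = ... = T(1) + (n-1)*48 = 48 + (n-1)*48 = 48n.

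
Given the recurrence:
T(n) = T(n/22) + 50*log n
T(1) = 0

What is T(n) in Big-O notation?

Each of the log_22(n) levels adds O(log n). T(n) = O(log^2 n).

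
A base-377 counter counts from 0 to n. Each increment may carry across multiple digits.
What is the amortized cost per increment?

Digit at position i changes every 377^i increments. Total digit changes over n increments: n * 377/(377-1) = O(n). Amortized: O(1).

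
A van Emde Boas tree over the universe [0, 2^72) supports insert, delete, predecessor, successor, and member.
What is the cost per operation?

vEB recursively partitions [0, 4722366482869645213696) into sqrt(u) clusters of size sqrt(u). Each operation recurses into either one cluster or the summary, never both: T(u) = T(sqrt(u)) + O(1) => T(u) = O(log log u) = O(log 72). This is worst-case, not just amortized.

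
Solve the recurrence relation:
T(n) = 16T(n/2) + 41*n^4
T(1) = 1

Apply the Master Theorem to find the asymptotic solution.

a=16, b=2, f(n)=41*n^4. log_2(16) = 4. Case 2: T(n) = O(n^4 log n).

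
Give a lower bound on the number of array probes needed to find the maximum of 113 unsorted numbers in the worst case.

Adversary: any unprobed cell could hold a value larger than everything seen so far. If fewer than 113 cells are probed, the adversary places the max in an unprobed cell. So all 113 cells must be examined; together with 113-1 comparisons this is tight.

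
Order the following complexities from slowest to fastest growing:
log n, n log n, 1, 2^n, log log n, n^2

Ordered by growth rate: 1 < log log n < log n < n log n < n^2 < 2^n.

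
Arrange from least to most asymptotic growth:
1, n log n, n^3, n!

Ordered by growth rate: 1 < n log n < n^3 < n!.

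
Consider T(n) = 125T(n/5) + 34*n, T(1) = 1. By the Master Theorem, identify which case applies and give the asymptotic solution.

a=125, b=5, f(n)=34*n.
log_5(125) = 3 > 1.
Since f(n) = O(n^1) is polynomially smaller than n^3, Case 1 applies.
T(n) = Theta(n^3).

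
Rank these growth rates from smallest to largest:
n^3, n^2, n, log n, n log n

Ordered by growth rate: log n < n < n log n < n^2 < n^3.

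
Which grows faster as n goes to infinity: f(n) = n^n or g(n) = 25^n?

f(n) = n^n grows faster: n^n / 25^n = (n/25)^n -> infinity once n > 25.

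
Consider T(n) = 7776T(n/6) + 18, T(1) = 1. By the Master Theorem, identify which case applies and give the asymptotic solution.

a=7776, b=6, f(n)=18.
log_6(7776) = 5 > 0.
Since f(n) = O(n^0) is polynomially smaller than n^5, Case 1 applies.
T(n) = Theta(n^5).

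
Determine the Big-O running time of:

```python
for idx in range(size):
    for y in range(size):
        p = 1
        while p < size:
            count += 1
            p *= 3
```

Time complexity: O(n^2 log n).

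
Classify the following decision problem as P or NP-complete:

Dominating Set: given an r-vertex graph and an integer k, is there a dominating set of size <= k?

This problem is NP-complete: reduces from Set Cover (with k part of the input).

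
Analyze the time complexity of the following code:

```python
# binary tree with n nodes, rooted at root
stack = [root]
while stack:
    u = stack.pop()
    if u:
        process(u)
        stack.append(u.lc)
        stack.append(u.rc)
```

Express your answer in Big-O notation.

Time complexity: O(n).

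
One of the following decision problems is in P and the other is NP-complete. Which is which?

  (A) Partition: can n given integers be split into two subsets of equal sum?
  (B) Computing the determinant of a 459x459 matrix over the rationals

(A) is NP-complete: Subset Sum reduces to it (one of Karp's 21 NP-complete problems).
(B) is P: Gaussian elimination runs in O(n^3).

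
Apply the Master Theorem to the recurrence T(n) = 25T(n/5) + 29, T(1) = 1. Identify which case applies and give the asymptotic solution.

a=25, b=5, f(n)=29.
log_5(25) = 2 > 0.
Since f(n) = O(n^0) is polynomially smaller than n^2, Case 1 applies.
T(n) = Theta(n^2).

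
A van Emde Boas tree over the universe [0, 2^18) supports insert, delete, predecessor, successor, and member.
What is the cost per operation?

vEB recursively partitions [0, 262144) into sqrt(u) clusters of size sqrt(u). Each operation recurses into either one cluster or the summary, never both: T(u) = T(sqrt(u)) + O(1) => T(u) = O(log log u) = O(log 18). This is worst-case, not just amortized.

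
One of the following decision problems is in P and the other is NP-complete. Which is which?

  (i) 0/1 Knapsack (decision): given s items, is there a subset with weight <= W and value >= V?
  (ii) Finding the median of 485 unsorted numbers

(i) is NP-complete: reduces from Subset Sum.
(ii) is P: linear-time selection (median-of-medians) runs in O(n).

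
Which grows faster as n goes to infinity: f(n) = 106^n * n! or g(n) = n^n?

f(n) = 106^n * n! grows faster: by Stirling n! ~ sqrt(2 pi n)(n/e)^n, so 106^n n! / n^n ~ (106/e)^n sqrt(2 pi n) -> infinity since 106/e > 1.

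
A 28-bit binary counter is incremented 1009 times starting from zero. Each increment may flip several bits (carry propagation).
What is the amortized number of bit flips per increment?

Bit i flips on every 2^i-th increment, so over 1009 increments bit i flips floor(1009/2^i) times. Summing over i: total flips < 2 * 1009. Amortized: < 2 = O(1) per increment.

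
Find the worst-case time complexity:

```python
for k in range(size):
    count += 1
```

Time complexity: O(n).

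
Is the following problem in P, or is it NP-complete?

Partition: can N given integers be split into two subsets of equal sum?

This problem is NP-complete: Subset Sum reduces to it (one of Karp's 21 NP-complete problems).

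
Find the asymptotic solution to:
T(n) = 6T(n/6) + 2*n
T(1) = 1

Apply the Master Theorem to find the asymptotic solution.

a=6, b=6, f(n)=2*n. log_6(6) = 1. Case 2: T(n) = O(n log n).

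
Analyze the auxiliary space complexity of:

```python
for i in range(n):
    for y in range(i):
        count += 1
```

Space complexity: O(1).
Only a constant amount of auxiliary storage is used; nothing grows with n.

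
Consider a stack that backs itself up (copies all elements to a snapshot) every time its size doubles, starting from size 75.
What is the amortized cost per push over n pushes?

Backups occur at sizes 75, 150, 300, ..., copying 75 + 150 + 300 + ... <= 2n elements total (geometric series). Spread over n pushes, the amortized backup cost is O(1) per push.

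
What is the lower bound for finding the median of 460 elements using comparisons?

To find the median of 460 elements, every element must be compared at least once, so the lower bound is Omega(n). The BFPRT algorithm achieves O(n), making this tight.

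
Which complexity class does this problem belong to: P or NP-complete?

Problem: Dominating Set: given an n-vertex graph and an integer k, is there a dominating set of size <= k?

This problem is NP-complete: reduces from Set Cover (with k part of the input).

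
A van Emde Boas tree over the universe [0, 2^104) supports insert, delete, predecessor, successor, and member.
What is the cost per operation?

vEB recursively partitions [0, 20282409603651670423947251286016) into sqrt(u) clusters of size sqrt(u). Each operation recurses into either one cluster or the summary, never both: T(u) = T(sqrt(u)) + O(1) => T(u) = O(log log u) = O(log 104). This is worst-case, not just amortized.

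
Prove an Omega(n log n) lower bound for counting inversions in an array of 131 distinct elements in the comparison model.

Decision-tree argument: at any leaf, the comparisons made (with transitivity) must totally order all 131 elements -- otherwise some pair (i,j) is unordered, and an adversary can present two inputs agreeing on every comparison made but with that pair flipped, changing the inversion count by 1, so the leaf's output is wrong on one of them. Hence the tree has >= 131! leaves and height >= log_2(131!) = Omega(n log n). Modified merge sort achieves O(n log n).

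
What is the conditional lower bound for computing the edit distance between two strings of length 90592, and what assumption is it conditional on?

Under SETH (the Strong Exponential Time Hypothesis), edit distance on length-90592 strings cannot be computed in O(n^(2-epsilon)) time for any epsilon > 0 (Backurs-Indyk). The reduction is from CNF-SAT via the orthogonal vectors problem.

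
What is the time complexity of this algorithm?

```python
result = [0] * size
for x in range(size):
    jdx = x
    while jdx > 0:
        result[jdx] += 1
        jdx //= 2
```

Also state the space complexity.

Time complexity: O(n log n).
Space complexity: O(n).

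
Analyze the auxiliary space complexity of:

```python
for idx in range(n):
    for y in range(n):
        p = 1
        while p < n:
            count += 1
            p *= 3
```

Space complexity: O(1).
Only a constant amount of auxiliary storage is used; nothing grows with n.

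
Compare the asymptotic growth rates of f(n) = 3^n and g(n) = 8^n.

g(n) = 8^n grows faster: (8/3)^n -> infinity since 8/3 > 1.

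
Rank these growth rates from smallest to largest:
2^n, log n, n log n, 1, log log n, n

Ordered by growth rate: 1 < log log n < log n < n < n log n < 2^n.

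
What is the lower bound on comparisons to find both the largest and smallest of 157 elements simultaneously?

Pair elements first (floor(157/2) comparisons), then find max among winners and min among losers. Total: ceil(3*157/2) - 2 = 234 comparisons.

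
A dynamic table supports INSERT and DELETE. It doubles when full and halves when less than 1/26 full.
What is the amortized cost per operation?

Using potential function Phi = |2*num_items - table_size| when load > 1/2, and Phi = table_size/2 - num_items otherwise. The gap of 1/26 vs 1/2 for shrinking prevents thrashing. Both insert and delete have O(1) amortized cost.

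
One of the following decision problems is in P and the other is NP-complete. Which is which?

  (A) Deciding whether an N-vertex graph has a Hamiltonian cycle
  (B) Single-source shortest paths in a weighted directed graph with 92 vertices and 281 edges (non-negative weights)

(A) is NP-complete: one of Karp's 21 NP-complete problems.
(B) is P: Dijkstra's algorithm runs in O((V+E) log V).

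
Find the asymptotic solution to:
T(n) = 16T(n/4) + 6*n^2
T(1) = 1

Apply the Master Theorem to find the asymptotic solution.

a=16, b=4, f(n)=6*n^2. log_4(16) = 2. Case 2: T(n) = O(n^2 log n).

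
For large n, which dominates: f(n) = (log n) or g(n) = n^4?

g(n) = n^4 grows faster: any positive polynomial dominates any polylog.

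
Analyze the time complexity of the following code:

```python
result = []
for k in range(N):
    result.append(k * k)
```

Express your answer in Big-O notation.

Time complexity: O(n).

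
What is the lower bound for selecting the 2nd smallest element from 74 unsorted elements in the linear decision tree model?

Selecting the 2nd smallest of 74 elements requires Omega(n) comparisons. Every element must be compared at least once. The BFPRT algorithm achieves O(n), making this tight.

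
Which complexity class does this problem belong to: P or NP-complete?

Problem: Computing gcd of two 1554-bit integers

This problem is in P: the Euclidean algorithm runs in polynomial time in the bit-length.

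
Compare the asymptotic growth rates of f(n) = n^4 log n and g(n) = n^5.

g(n) = n^5 grows faster: n^5 / (n^4 log n) = n/log n -> infinity.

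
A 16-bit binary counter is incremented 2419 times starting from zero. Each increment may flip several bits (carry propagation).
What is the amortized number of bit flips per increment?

Bit i flips on every 2^i-th increment, so over 2419 increments bit i flips floor(2419/2^i) times. Summing over i: total flips < 2 * 2419. Amortized: < 2 = O(1) per increment.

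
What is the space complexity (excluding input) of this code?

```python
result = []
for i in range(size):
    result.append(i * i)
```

Space complexity: O(n).
Auxiliary storage grows linearly with the input size n in the worst case.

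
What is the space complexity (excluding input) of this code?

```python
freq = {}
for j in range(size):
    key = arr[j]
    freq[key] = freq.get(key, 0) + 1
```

Space complexity: O(n).
Auxiliary storage grows linearly with the input size n in the worst case.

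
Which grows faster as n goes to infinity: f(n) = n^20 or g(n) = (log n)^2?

f(n) = n^20 grows faster: any positive polynomial dominates any polylog.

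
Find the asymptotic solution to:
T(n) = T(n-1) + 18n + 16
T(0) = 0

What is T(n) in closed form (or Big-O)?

Dominant term in sum is 18*sum(i, i=1..n) = 18*n*(n+1)/2 = O(n^2).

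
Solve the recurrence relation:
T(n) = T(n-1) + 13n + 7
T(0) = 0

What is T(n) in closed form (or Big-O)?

Dominant term in sum is 13*sum(i, i=1..n) = 13*n*(n+1)/2 = O(n^2).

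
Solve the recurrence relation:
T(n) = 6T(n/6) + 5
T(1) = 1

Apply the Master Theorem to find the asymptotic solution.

a=6, b=6, f(n)=5. log_6(6) = 1. Case 1 of Master Theorem: T(n) = O(n^1).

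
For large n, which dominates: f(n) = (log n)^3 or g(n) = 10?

f(n) = (log n)^3 grows faster: any unbounded function dominates a constant.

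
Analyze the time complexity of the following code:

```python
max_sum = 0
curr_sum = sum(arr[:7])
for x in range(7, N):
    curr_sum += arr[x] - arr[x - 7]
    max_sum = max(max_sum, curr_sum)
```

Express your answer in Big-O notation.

Time complexity: O(n).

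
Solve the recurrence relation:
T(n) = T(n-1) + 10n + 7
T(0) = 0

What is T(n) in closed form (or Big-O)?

Dominant term in sum is 10*sum(i, i=1..n) = 10*n*(n+1)/2 = O(n^2).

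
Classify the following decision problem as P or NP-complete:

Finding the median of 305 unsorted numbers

This problem is in P: linear-time selection (median-of-medians) runs in O(n).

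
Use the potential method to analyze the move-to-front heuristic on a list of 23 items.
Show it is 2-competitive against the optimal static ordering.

Let Phi = number of inversions between the MTF list and the optimal static list (0 <= Phi <= C(23,2)). Accessing an element at MTF position k and optimal position j: the move-to-front destroys all k-1 inversions in front of it that are not in front in optimal (>= k-j of them) and creates at most j-1 new ones. Amortized cost <= k + (j-1) - (k-j) = 2j - 1 <= 2 * optimal cost.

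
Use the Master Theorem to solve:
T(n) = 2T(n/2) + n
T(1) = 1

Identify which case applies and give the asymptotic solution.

a=2, b=2, f(n)=n.
log_2(2) = 1, so n^(log_b(a)) = n.
f(n) = Theta(n), so Case 2 applies.
T(n) = Theta(n log n).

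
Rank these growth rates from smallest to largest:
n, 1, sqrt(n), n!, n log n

Ordered by growth rate: 1 < sqrt(n) < n < n log n < n!.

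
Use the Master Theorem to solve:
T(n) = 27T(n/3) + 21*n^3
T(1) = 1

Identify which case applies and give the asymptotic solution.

a=27, b=3, f(n)=21*n^3.
log_3(27) = 3, so n^(log_b(a)) = n^3.
f(n) = Theta(n^3), so Case 2 applies.
T(n) = Theta(n^3 log n).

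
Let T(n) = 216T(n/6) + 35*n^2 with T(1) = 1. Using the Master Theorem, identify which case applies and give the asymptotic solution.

a=216, b=6, f(n)=35*n^2.
log_6(216) = 3 > 2.
Since f(n) = O(n^2) is polynomially smaller than n^3, Case 1 applies.
T(n) = Theta(n^3).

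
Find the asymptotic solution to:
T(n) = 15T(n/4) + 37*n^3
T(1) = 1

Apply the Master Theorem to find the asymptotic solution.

a=15, b=4, f(n)=37*n^3. log_4(15) = 1.953 < 3. Case 3: T(n) = O(n^3).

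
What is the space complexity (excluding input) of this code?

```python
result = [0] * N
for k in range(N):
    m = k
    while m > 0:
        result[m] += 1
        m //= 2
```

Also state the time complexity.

Space complexity: O(n).
Auxiliary storage grows linearly with the input size n in the worst case.
Time complexity: O(n log n).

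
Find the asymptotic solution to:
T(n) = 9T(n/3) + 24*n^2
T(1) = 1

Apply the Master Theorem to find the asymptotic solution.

a=9, b=3, f(n)=24*n^2. log_3(9) = 2. Case 2: T(n) = O(n^2 log n).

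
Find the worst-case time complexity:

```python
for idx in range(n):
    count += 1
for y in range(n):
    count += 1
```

Time complexity: O(n).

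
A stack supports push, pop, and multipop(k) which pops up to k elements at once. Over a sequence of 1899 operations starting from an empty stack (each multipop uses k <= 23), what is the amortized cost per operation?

Each element is pushed exactly once and popped at most once (whether by pop or as part of a multipop). So the total number of individual pops over the whole sequence is at most the number of pushes, which is at most 1899. Total work <= 2 * 1899, hence O(1) amortized per operation.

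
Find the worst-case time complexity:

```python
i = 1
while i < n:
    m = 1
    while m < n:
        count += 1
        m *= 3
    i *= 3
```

Time complexity: O(log^2 n).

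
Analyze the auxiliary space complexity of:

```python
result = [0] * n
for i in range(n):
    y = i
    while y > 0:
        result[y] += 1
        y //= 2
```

Space complexity: O(n).
Auxiliary storage grows linearly with the input size n in the worst case.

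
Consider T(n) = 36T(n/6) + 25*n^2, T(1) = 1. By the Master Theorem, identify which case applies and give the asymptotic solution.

a=36, b=6, f(n)=25*n^2.
log_6(36) = 2, so n^(log_b(a)) = n^2.
f(n) = Theta(n^2), so Case 2 applies.
T(n) = Theta(n^2 log n).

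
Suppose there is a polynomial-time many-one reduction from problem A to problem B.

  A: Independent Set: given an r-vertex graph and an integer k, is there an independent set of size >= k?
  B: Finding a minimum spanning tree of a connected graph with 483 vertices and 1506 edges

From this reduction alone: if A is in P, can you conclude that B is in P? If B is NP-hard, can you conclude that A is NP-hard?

A poly-time reduction A <=_p B transfers tractability DOWN (B easy => A easy) and hardness UP (A hard => B hard), not the reverse.
From A in P, the reduction alone does NOT give B in P: any problem in P trivially reduces to SAT, yet SAT is not known to be in P.
From B NP-hard, the reduction alone does NOT give A NP-hard: again, easy problems reduce to hard ones.
(Here in fact A is NP-complete and B is in P, so no such reduction is known -- its existence would imply P = NP; the analysis concerns only what the assumed reduction would or would not let you conclude.)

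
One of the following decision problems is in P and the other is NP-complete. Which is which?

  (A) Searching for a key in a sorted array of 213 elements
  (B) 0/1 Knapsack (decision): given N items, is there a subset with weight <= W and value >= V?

(A) is P: binary search runs in O(log n).
(B) is NP-complete: reduces from Subset Sum.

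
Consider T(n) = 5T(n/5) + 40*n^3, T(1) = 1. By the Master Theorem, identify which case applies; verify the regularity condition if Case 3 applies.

a=5, b=5, f(n)=40*n^3.
log_5(5) = 1 < 3.
f(n) = Omega(n^(1+epsilon)) for some epsilon > 0, so Case 3 is the candidate.
Regularity: a*f(n/b) = 5*40*(n/5)^3 = (5/125)*40*n^3 <= c*f(n) with c = 5/125 < 1. Satisfied.
Case 3: T(n) = Theta(n^3).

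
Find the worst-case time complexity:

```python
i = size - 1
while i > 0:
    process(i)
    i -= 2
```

Time complexity: O(n).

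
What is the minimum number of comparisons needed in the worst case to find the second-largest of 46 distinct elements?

Lower bound: finding the max needs 46-1 comparisons. By the adversary weight-doubling argument, the max must personally win >= ceil(log_2(46)) = 6 comparisons; the 2nd-largest is among those 6 losers, needing 6-1 more comparisons. Total >= 46-1 + 6-1 = 50. A balanced knockout tournament achieves this.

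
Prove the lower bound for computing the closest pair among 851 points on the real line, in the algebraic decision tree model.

Reduction from element distinctness: given 851 reals, the closest-pair distance is 0 iff two are equal. Element distinctness has an Omega(n log n) lower bound in the algebraic decision tree model (Ben-Or). Therefore closest pair on a line also requires Omega(n log n). Sorting then a linear scan achieves this.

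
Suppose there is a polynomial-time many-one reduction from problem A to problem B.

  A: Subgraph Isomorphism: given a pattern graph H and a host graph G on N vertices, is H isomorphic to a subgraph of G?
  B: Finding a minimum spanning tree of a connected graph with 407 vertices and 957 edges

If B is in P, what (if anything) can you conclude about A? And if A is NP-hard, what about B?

A poly-time reduction A <=_p B means any A-instance can be transformed to a B-instance in poly time.
If B is in P: compose the reduction with B's poly-time algorithm to solve A in poly time, so A is in P.
If A is NP-hard: every NP problem reduces to A, which reduces to B; composing reductions, every NP problem reduces to B, so B is NP-hard.
(Here in fact A is NP-complete and B is in P, so no such reduction is known -- its existence would imply P = NP; the analysis concerns only what the assumed reduction would or would not let you conclude.)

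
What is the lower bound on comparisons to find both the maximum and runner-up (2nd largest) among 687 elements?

Lower bound: finding the max needs 687-1 comparisons. By an adversary weight-doubling argument, the maximum element must personally win at least ceil(log_2(687)) = 10 comparisons in any correct algorithm. The 2nd largest is among those 10 direct losers, and distinguishing it requires 10-1 more comparisons. Total >= 687-1 + 10-1 = 695. A balanced tournament achieves this bound exactly.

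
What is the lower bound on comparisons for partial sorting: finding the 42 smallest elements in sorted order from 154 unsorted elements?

Finding 42 smallest of 154 in sorted order: Omega(154) to identify the 42 smallest, plus Omega(42 log 42) to sort them. Total: Omega(n + k log k).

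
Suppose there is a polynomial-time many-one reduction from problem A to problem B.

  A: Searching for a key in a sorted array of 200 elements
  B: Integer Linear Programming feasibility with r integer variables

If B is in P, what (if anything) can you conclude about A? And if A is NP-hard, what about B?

A poly-time reduction A <=_p B means any A-instance can be transformed to a B-instance in poly time.
If B is in P: compose the reduction with B's poly-time algorithm to solve A in poly time, so A is in P.
If A is NP-hard: every NP problem reduces to A, which reduces to B; composing reductions, every NP problem reduces to B, so B is NP-hard.
(Here in fact A is P and B is NP-complete.)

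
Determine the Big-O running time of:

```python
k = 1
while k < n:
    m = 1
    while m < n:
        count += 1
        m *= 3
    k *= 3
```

Time complexity: O(log^2 n).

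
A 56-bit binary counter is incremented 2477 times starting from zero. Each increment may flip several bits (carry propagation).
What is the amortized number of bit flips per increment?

Bit i flips on every 2^i-th increment, so over 2477 increments bit i flips floor(2477/2^i) times. Summing over i: total flips < 2 * 2477. Amortized: < 2 = O(1) per increment.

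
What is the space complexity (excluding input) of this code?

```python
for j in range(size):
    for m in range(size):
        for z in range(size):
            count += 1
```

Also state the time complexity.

Space complexity: O(1).
Only a constant amount of auxiliary storage is used; nothing grows with n.
Time complexity: O(n^3).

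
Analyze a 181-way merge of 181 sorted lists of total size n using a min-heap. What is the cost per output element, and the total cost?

Maintain a min-heap of size 181 holding the current head of each list. Each output step does one extract-min (O(log 181)) and one insert of that list's next element (O(log 181)). Each of the n elements passes through the heap exactly once, so the total cost is O(n log 181), i.e. O(log 181) per output element.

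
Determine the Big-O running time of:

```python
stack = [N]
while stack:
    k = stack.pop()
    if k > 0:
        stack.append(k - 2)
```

Time complexity: O(n).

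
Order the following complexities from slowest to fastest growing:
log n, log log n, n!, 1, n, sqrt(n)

Ordered by growth rate: 1 < log log n < log n < sqrt(n) < n < n!.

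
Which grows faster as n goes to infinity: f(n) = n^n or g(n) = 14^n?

f(n) = n^n grows faster: n^n / 14^n = (n/14)^n -> infinity once n > 14.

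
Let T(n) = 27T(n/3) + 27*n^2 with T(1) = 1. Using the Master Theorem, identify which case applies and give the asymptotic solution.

a=27, b=3, f(n)=27*n^2.
log_3(27) = 3 > 2.
Since f(n) = O(n^2) is polynomially smaller than n^3, Case 1 applies.
T(n) = Theta(n^3).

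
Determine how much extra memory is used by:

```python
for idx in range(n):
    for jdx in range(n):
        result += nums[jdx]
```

Space complexity: O(1).
Only a constant amount of auxiliary storage is used; nothing grows with n.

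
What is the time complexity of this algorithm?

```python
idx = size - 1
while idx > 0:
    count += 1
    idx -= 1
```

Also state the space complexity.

Time complexity: O(n).
Space complexity: O(1).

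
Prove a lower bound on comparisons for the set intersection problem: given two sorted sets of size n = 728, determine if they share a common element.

For two sorted arrays of size n = 728, any correct algorithm must examine Omega(n) elements. If fewer are examined, an adversary places a common element in an unexamined gap. A merge-based scan achieves O(n), so the bound is tight.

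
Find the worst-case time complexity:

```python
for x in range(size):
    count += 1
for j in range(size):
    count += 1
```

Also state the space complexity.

Time complexity: O(n).
Space complexity: O(1).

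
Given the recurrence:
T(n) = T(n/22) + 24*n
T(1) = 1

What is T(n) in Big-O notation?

Geometric series: 24*n*(1 + 1/22 + 1/22^2 + ...) = O(n). T(n) = O(n).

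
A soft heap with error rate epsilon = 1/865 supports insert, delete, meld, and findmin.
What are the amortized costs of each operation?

Soft heaps (Chazelle) allow up to an epsilon = 1/865 fraction of elements to have corrupted (raised) keys. Insert is O(log(1/epsilon)) = O(log 865) amortized -- the structure maintains heap-ordered binary trees of rank bounded by O(log(1/epsilon)). Meld concatenates root lists: O(1) amortized. Delete and findmin are O(1) amortized.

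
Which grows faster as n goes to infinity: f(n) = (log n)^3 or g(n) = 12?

f(n) = (log n)^3 grows faster: any unbounded function dominates a constant.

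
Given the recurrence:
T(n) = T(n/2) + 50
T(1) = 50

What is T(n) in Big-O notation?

Each step divides n by 2 and adds 50. After log_2(n) steps, T(n) = O(log n).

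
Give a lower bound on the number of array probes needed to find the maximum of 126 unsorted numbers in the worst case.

Adversary: any unprobed cell could hold a value larger than everything seen so far. If fewer than 126 cells are probed, the adversary places the max in an unprobed cell. So all 126 cells must be examined; together with 126-1 comparisons this is tight.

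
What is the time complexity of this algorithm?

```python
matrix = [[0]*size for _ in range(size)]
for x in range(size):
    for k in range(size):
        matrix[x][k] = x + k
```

Time complexity: O(n^2).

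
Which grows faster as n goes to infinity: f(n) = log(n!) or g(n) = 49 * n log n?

f(n) = log(n!) and g(n) = 49 * n log n are Theta of each other: Stirling: log(n!) = n log n - n + O(log n) = Theta(n log n); the constant 49 doesn't change the Theta class.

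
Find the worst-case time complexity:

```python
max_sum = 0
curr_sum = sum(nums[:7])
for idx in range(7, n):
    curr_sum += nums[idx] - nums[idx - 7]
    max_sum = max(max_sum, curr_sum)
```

Time complexity: O(n).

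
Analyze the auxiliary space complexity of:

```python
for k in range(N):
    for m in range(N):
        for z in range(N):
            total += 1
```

Space complexity: O(1).
Only a constant amount of auxiliary storage is used; nothing grows with n.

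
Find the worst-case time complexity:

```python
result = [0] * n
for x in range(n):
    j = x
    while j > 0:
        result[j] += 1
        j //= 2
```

Time complexity: O(n log n).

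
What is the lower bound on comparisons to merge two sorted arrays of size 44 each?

To merge two sorted arrays of size 44, we need at least 87 comparisons in the worst case. An adversary can force every element to be compared.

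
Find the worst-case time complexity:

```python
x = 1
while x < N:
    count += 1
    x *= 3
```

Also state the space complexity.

Time complexity: O(log n).
Space complexity: O(1).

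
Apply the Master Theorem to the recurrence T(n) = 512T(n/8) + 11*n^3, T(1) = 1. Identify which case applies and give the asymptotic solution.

a=512, b=8, f(n)=11*n^3.
log_8(512) = 3, so n^(log_b(a)) = n^3.
f(n) = Theta(n^3), so Case 2 applies.
T(n) = Theta(n^3 log n).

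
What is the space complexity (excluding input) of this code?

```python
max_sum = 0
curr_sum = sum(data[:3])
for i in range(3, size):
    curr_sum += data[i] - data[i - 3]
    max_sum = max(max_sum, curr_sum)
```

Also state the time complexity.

Space complexity: O(1).
Only a constant amount of auxiliary storage is used; nothing grows with n.
Time complexity: O(n).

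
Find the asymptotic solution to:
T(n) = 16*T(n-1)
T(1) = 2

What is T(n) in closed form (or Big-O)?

Each step multiplies by 16. T(n) = T(1)*16^(n-1) = 2*16^(n-1).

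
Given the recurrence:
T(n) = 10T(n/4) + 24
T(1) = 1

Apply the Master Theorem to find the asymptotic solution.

a=10, b=4, f(n)=24. log_4(10) = 1.661. Case 1 of Master Theorem: T(n) = O(n^1.661).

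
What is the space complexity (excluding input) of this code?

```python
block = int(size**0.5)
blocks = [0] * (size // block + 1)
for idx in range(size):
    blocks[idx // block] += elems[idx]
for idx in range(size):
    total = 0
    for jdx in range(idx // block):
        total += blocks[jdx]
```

Space complexity: O(sqrt(n)).
Storage scales with sqrt(n).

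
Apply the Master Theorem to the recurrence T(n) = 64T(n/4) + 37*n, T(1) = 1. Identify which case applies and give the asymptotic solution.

a=64, b=4, f(n)=37*n.
log_4(64) = 3 > 1.
Since f(n) = O(n^1) is polynomially smaller than n^3, Case 1 applies.
T(n) = Theta(n^3).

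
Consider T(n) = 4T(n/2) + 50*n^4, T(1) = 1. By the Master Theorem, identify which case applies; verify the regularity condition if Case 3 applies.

a=4, b=2, f(n)=50*n^4.
log_2(4) = 2 < 4.
f(n) = Omega(n^(2+epsilon)) for some epsilon > 0, so Case 3 is the candidate.
Regularity: a*f(n/b) = 4*50*(n/2)^4 = (4/16)*50*n^4 <= c*f(n) with c = 4/16 < 1. Satisfied.
Case 3: T(n) = Theta(n^4).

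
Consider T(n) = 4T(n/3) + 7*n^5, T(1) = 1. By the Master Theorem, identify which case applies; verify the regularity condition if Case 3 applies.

a=4, b=3, f(n)=7*n^5.
log_3(4) = 1.262 < 5.
f(n) = Omega(n^(1.262+epsilon)) for some epsilon > 0, so Case 3 is the candidate.
Regularity: a*f(n/b) = 4*7*(n/3)^5 = (4/243)*7*n^5 <= c*f(n) with c = 4/243 < 1. Satisfied.
Case 3: T(n) = Theta(n^5).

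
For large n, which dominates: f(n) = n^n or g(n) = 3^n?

f(n) = n^n grows faster: n^n / 3^n = (n/3)^n -> infinity once n > 3.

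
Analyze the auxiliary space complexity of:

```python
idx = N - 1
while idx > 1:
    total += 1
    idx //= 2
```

Space complexity: O(1).
Only a constant amount of auxiliary storage is used; nothing grows with n.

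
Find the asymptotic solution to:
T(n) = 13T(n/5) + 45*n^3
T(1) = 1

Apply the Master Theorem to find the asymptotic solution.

a=13, b=5, f(n)=45*n^3. log_5(13) = 1.594 < 3. Case 3: T(n) = O(n^3).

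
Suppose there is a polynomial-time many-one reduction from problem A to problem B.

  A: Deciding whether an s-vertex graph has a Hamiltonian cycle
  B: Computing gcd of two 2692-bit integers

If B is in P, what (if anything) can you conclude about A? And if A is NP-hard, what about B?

A poly-time reduction A <=_p B means any A-instance can be transformed to a B-instance in poly time.
If B is in P: compose the reduction with B's poly-time algorithm to solve A in poly time, so A is in P.
If A is NP-hard: every NP problem reduces to A, which reduces to B; composing reductions, every NP problem reduces to B, so B is NP-hard.
(Here in fact A is NP-complete and B is in P, so no such reduction is known -- its existence would imply P = NP; the analysis concerns only what the assumed reduction would or would not let you conclude.)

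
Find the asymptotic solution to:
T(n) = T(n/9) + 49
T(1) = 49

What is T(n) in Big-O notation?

Each step divides n by 9 and adds 49. After log_9(n) steps, T(n) = O(log n).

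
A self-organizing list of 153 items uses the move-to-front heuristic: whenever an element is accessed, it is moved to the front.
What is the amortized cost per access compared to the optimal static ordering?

With potential Phi = number of inversions between the MTF list and the optimal static list (at most C(153,2)), each access has amortized cost at most 2 * (cost under optimal static ordering). This is the move-to-front 2-competitiveness result.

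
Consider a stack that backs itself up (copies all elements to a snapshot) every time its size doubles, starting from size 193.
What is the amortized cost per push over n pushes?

Backups occur at sizes 193, 386, 772, ..., copying 193 + 386 + 772 + ... <= 2n elements total (geometric series). Spread over n pushes, the amortized backup cost is O(1) per push.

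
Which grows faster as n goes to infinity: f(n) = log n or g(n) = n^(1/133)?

g(n) = n^(1/133) grows faster: any positive power of n dominates log n.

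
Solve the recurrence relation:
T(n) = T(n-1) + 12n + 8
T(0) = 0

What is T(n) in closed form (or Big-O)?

Dominant term in sum is 12*sum(i, i=1..n) = 12*n*(n+1)/2 = O(n^2).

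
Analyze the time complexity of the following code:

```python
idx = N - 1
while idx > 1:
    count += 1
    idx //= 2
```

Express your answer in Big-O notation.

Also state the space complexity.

Time complexity: O(log n).
Space complexity: O(1).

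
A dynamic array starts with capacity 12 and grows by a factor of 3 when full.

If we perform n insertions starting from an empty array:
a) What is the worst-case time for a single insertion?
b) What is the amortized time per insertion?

(a) Worst-case single insertion: O(n) -- when the array is full at capacity c, the resize copies all c elements, and c can be Theta(n).
(b) Resizes happen at sizes 12, 36, 108, ... Total copy cost for n insertions: 12 + 36 + ... = O(n) (geometric series with ratio 1/3). Amortized cost per insertion: O(n)/n = O(1).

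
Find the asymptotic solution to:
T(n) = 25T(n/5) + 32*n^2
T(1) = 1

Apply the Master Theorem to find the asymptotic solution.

a=25, b=5, f(n)=32*n^2. log_5(25) = 2. Case 2: T(n) = O(n^2 log n).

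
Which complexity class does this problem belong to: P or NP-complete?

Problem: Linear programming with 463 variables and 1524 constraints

This problem is in P: the ellipsoid and interior-point methods run in polynomial time.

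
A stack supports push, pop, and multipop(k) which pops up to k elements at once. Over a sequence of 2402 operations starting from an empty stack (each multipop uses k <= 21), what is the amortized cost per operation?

Each element is pushed exactly once and popped at most once (whether by pop or as part of a multipop). So the total number of individual pops over the whole sequence is at most the number of pushes, which is at most 2402. Total work <= 2 * 2402, hence O(1) amortized per operation.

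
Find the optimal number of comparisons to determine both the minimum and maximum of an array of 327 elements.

Naive approach: 652 comparisons (326 for max + 326 for min).
Optimal: Compare elements in pairs first (floor(n/2) = 163 comparisons), then find max among winners and min among losers (163 comparisons each).
Total: ceil(3n/2) - 2 = 489 comparisons. An adversary argument shows this is also a lower bound.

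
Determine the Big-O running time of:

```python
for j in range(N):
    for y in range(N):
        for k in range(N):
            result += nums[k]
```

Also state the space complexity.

Time complexity: O(n^3).
Space complexity: O(1).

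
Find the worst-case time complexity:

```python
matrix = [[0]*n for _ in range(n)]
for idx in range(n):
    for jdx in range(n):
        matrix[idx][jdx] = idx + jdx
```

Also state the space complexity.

Time complexity: O(n^2).
Space complexity: O(n^2).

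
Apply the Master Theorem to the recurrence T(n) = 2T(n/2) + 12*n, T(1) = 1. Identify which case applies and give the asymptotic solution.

a=2, b=2, f(n)=12*n.
log_2(2) = 1, so n^(log_b(a)) = n.
f(n) = Theta(n), so Case 2 applies.
T(n) = Theta(n log n).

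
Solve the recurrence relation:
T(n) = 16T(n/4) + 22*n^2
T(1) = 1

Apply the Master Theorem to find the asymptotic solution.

a=16, b=4, f(n)=22*n^2. log_4(16) = 2. Case 2: T(n) = O(n^2 log n).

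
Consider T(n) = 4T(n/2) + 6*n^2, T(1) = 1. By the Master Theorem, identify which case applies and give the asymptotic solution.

a=4, b=2, f(n)=6*n^2.
log_2(4) = 2, so n^(log_b(a)) = n^2.
f(n) = Theta(n^2), so Case 2 applies.
T(n) = Theta(n^2 log n).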